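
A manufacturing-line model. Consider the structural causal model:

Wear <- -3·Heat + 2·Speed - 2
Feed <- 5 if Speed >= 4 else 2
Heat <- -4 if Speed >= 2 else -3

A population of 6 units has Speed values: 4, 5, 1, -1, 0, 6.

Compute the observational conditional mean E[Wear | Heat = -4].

20

Conditioning on Heat=-4 selects the 3 unit(s) with Speed ∈ {4, 5, 6}. Their Wear values: 18, 20, 22. Mean = 20.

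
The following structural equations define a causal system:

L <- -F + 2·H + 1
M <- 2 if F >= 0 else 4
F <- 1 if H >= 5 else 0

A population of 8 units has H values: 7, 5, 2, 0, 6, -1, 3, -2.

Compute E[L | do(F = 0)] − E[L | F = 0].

The intervention sets F=0 in all 8 units regardless of H. Recomputing L per unit gives 15, 11, 5, 1, 13, -1, 7, -3; average 6.
Observing F=0 restricts to units where F's equation naturally yields 0: H ∈ {2, 0, -1, 3, -2}. In that subpopulation L = 5, 1, -1, 7, -3, mean 1.8.
Difference = 6 − 1.8 = 4.2.

4.2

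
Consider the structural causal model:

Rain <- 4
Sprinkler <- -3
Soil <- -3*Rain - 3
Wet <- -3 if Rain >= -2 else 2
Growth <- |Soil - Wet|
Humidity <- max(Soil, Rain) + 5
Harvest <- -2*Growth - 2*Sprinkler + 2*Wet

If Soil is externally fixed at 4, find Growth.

7

do(Soil=4) replaces the equation Soil <- -3*Rain - 3 with the constant Soil = 4.
Wet = -3 if Rain >= -2 else 2  [with Rain=4]  = -3
Growth = |Soil - Wet|  [with Soil=4, Wet=-3]  = 7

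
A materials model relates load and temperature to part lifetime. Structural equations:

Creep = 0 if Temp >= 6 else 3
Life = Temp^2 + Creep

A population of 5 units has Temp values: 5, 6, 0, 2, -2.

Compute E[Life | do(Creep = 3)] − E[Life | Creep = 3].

do(Creep=3) breaks Creep's dependence on Temp. With Creep=3 fixed, Life across the units is 28, 39, 3, 7, 7, mean 16.8.
Conditioning on Creep=3 selects the 4 unit(s) with Temp ∈ {5, 0, 2, -2}. Their Life values: 28, 3, 7, 7. Mean = 11.25.
Difference = 16.8 − 11.25 = 5.55.

5.55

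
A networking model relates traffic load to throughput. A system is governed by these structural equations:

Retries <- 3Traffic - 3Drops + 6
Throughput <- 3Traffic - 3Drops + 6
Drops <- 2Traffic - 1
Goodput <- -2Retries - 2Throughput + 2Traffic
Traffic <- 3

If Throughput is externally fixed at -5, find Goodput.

Intervening sets Throughput = -5 and removes its equation (Throughput <- 3Traffic - 3Drops + 6).
Drops = 2Traffic - 1  [with Traffic=3]  = 5
Retries = 3Traffic - 3Drops + 6  [with Traffic=3, Drops=5]  = 0
Goodput = -2Retries - 2Throughput + 2Traffic  [with Retries=0, Throughput=-5, Traffic=3]  = 16

16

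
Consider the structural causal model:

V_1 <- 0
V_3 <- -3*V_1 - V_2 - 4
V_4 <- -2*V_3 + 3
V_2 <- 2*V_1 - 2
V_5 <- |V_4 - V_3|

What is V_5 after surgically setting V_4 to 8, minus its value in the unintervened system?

Intervening sets V_4 = 8 and removes its equation (V_4 <- -2*V_3 + 3).
V_2 = 2*V_1 - 2  [with V_1=0]  = -2
V_3 = -3*V_1 - V_2 - 4  [with V_1=0, V_2=-2]  = -2
V_5 = |V_4 - V_3|  [with V_4=8, V_3=-2]  = 10
Without intervention: V_2 = 2*V_1 - 2  [with V_1=0]  = -2; V_3 = -3*V_1 - V_2 - 4  [with V_1=0, V_2=-2]  = -2; V_4 = -2*V_3 + 3  [with V_3=-2]  = 7; V_5 = |V_4 - V_3|  [with V_4=7, V_3=-2]  = 9.
Change = 10 − 9 = 1.

1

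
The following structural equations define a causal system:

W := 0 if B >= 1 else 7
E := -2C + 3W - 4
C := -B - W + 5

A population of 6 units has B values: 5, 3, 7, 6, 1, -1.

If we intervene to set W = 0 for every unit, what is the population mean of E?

Under do(W=0), W's equation is replaced by W=0 for every unit. Per-unit E: -4, -8, 0, -2, -12, -16. Mean = -7.

-7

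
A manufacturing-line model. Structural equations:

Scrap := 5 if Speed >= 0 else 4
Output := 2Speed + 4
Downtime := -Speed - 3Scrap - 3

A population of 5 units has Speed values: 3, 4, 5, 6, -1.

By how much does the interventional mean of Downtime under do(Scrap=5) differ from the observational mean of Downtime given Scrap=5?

1.1

do(Scrap=5) breaks Scrap's dependence on Speed. With Scrap=5 fixed, Downtime across the units is -21, -22, -23, -24, -17, mean -21.4.
E[Downtime|Scrap=5] averages over only the 4 units with Scrap=5 (Speed = 3, 4, 5, 6): Downtime = -21, -22, -23, -24, mean -22.5.
Difference = -21.4 − (-22.5) = 1.1.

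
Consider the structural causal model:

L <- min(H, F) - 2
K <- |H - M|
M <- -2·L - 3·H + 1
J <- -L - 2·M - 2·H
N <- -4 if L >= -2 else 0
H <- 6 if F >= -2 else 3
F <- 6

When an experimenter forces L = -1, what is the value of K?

The intervention breaks the incoming arrows to L: L <- min(H, F) - 2 no longer applies, and L = -1.
H = 6 if F >= -2 else 3  [with F=6]  = 6
M = -2·L - 3·H + 1  [with L=-1, H=6]  = -15
K = |H - M|  [with H=6, M=-15]  = 21

21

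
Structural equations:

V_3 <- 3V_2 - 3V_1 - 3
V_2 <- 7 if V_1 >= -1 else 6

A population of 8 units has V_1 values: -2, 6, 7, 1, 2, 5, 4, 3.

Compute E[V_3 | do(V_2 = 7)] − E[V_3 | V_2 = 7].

2.25

Every unit gets V_2=7 under the intervention. V_3 values become 24, 0, -3, 15, 12, 3, 6, 9; E[V_3|do(V_2=7)] = 8.25.
Conditioning on V_2=7 selects the 7 unit(s) with V_1 ∈ {6, 7, 1, 2, 5, 4, 3}. Their V_3 values: 0, -3, 15, 12, 3, 6, 9. Mean = 6.
Difference = 8.25 − 6 = 2.25.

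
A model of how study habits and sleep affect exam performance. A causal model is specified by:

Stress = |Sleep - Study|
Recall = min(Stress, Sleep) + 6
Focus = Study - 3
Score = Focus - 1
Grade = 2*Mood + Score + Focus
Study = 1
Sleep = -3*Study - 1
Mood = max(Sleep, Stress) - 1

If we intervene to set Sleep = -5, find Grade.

5

do(Sleep=-5) replaces the equation Sleep = -3*Study - 1 with the constant Sleep = -5.
Stress = |Sleep - Study|  [with Sleep=-5, Study=1]  = 6
Focus = Study - 3  [with Study=1]  = -2
Score = Focus - 1  [with Focus=-2]  = -3
Mood = max(Sleep, Stress) - 1  [with Sleep=-5, Stress=6]  = 5
Grade = 2*Mood + Score + Focus  [with Mood=5, Score=-3, Focus=-2]  = 5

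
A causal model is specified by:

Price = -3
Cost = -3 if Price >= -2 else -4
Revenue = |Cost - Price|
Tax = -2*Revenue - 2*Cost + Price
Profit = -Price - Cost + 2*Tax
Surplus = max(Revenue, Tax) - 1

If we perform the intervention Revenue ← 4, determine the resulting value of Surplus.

3

The intervention breaks the incoming arrows to Revenue: Revenue = |Cost - Price| no longer applies, and Revenue = 4.
Cost = -3 if Price >= -2 else -4  [with Price=-3]  = -4
Tax = -2*Revenue - 2*Cost + Price  [with Revenue=4, Cost=-4, Price=-3]  = -3
Surplus = max(Revenue, Tax) - 1  [with Revenue=4, Tax=-3]  = 3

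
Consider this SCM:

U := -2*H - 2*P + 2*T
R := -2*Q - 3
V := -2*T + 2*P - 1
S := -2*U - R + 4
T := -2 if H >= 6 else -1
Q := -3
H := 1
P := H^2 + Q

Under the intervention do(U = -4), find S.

Intervening sets U = -4 and removes its equation (U := -2*H - 2*P + 2*T).
R = -2*Q - 3  [with Q=-3]  = 3
S = -2*U - R + 4  [with U=-4, R=3]  = 9

9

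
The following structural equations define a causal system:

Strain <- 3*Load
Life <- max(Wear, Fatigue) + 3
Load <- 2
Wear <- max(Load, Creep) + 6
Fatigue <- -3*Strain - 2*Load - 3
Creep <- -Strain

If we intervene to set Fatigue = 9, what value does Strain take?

6

Under do(Fatigue=9), the mechanism Fatigue <- -3*Strain - 2*Load - 3 is discarded; Fatigue is fixed at 9.
No directed path runs from Fatigue to Strain, so Strain keeps its natural value.
Strain = 3*Load  [with Load=2]  = 6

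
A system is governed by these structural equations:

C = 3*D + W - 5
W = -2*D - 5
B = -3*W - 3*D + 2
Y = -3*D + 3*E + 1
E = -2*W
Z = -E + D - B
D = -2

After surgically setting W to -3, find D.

-2

Under do(W=-3), the mechanism W = -2*D - 5 is discarded; W is fixed at -3.
D is not downstream of the intervention, so its value is determined by the original equations.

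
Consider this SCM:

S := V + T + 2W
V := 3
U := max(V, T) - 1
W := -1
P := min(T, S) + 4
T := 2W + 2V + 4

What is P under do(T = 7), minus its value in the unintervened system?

do(T=7) replaces the equation T := 2W + 2V + 4 with the constant T = 7.
S = V + T + 2W  [with V=3, T=7, W=-1]  = 8
P = min(T, S) + 4  [with T=7, S=8]  = 11
Without intervention: T = 2W + 2V + 4  [with W=-1, V=3]  = 8; S = V + T + 2W  [with V=3, T=8, W=-1]  = 9; P = min(T, S) + 4  [with T=8, S=9]  = 12.
Change = 11 − 12 = -1.

-1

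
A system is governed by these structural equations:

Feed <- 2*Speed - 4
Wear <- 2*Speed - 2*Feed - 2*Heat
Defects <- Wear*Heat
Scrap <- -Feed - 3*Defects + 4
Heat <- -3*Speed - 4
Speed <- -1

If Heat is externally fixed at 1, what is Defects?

do(Heat=1) replaces the equation Heat <- -3*Speed - 4 with the constant Heat = 1.
Feed = 2*Speed - 4  [with Speed=-1]  = -6
Wear = 2*Speed - 2*Feed - 2*Heat  [with Speed=-1, Feed=-6, Heat=1]  = 8
Defects = Wear*Heat  [with Wear=8, Heat=1]  = 8

8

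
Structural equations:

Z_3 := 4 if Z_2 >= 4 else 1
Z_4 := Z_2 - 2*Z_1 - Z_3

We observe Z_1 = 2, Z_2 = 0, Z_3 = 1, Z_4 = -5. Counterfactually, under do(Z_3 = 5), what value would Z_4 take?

The intervention breaks the incoming arrows to Z_3: Z_3 := 4 if Z_2 >= 4 else 1 no longer applies, and Z_3 = 5.
Z_4 = Z_2 - 2*Z_1 - Z_3  [with Z_2=0, Z_1=2, Z_3=5]  = -9

-9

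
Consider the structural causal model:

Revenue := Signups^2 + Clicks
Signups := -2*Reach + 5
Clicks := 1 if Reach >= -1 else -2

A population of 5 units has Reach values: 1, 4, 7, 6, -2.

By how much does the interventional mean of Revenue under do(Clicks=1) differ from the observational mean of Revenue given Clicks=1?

The intervention sets Clicks=1 in all 5 units regardless of Reach. Recomputing Revenue per unit gives 10, 10, 82, 50, 82; average 46.8.
Conditioning on Clicks=1 selects the 4 unit(s) with Reach ∈ {1, 4, 7, 6}. Their Revenue values: 10, 10, 82, 50. Mean = 38.
Difference = 46.8 − 38 = 8.8.

8.8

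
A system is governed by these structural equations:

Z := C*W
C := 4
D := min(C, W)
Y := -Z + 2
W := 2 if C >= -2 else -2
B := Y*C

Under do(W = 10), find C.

Under do(W=10), the mechanism W := 2 if C >= -2 else -2 is discarded; W is fixed at 10.
C is not downstream of the intervention, so its value is determined by the original equations.

4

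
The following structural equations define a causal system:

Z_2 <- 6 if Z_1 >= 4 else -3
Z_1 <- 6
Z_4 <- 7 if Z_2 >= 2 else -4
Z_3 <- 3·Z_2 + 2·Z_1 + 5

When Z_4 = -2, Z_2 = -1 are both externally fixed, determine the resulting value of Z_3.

14

Setting Z_4 = -2, Z_2 = -1 by intervention discards those variables' equations.
Z_3 = 3·Z_2 + 2·Z_1 + 5  [with Z_2=-1, Z_1=6]  = 14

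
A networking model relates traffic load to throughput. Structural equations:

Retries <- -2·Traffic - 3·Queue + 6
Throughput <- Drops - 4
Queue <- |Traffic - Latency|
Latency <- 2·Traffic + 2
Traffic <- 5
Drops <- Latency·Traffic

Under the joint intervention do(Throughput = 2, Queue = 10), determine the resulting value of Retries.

-34

Under do(Throughput = 2, Queue = 10), each intervened variable's structural equation is replaced by its fixed value.
Retries = -2·Traffic - 3·Queue + 6  [with Traffic=5, Queue=10]  = -34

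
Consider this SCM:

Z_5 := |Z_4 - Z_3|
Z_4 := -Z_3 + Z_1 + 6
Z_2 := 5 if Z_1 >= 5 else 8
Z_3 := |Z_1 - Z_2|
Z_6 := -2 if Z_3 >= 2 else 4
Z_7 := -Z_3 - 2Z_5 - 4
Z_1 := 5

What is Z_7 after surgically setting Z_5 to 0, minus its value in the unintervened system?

Under do(Z_5=0), the mechanism Z_5 := |Z_4 - Z_3| is discarded; Z_5 is fixed at 0.
Z_2 = 5 if Z_1 >= 5 else 8  [with Z_1=5]  = 5
Z_3 = |Z_1 - Z_2|  [with Z_1=5, Z_2=5]  = 0
Z_7 = -Z_3 - 2Z_5 - 4  [with Z_3=0, Z_5=0]  = -4
Without intervention: Z_2 = 5 if Z_1 >= 5 else 8  [with Z_1=5]  = 5; Z_3 = |Z_1 - Z_2|  [with Z_1=5, Z_2=5]  = 0; Z_4 = -Z_3 + Z_1 + 6  [with Z_3=0, Z_1=5]  = 11; Z_5 = |Z_4 - Z_3|  [with Z_4=11, Z_3=0]  = 11; Z_7 = -Z_3 - 2Z_5 - 4  [with Z_3=0, Z_5=11]  = -26.
Change = -4 − (-26) = 22.

22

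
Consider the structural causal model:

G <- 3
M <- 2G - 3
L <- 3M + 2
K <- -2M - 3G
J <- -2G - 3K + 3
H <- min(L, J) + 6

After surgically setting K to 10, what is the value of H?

-27

The intervention breaks the incoming arrows to K: K <- -2M - 3G no longer applies, and K = 10.
M = 2G - 3  [with G=3]  = 3
L = 3M + 2  [with M=3]  = 11
J = -2G - 3K + 3  [with G=3, K=10]  = -33
H = min(L, J) + 6  [with L=11, J=-33]  = -27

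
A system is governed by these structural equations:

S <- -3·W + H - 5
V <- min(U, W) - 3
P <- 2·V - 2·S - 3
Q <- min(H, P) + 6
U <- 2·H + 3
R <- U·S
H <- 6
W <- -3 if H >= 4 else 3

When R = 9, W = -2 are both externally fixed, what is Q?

Under do(R = 9, W = -2), each intervened variable's structural equation is replaced by its fixed value.
U = 2·H + 3  [with H=6]  = 15
V = min(U, W) - 3  [with U=15, W=-2]  = -5
S = -3·W + H - 5  [with W=-2, H=6]  = 7
P = 2·V - 2·S - 3  [with V=-5, S=7]  = -27
Q = min(H, P) + 6  [with H=6, P=-27]  = -21

-21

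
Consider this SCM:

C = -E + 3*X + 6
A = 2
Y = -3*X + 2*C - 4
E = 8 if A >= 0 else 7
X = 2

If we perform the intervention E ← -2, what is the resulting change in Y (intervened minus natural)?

20

do(E=-2) replaces the equation E = 8 if A >= 0 else 7 with the constant E = -2.
C = -E + 3*X + 6  [with E=-2, X=2]  = 14
Y = -3*X + 2*C - 4  [with X=2, C=14]  = 18
Without intervention: E = 8 if A >= 0 else 7  [with A=2]  = 8; C = -E + 3*X + 6  [with E=8, X=2]  = 4; Y = -3*X + 2*C - 4  [with X=2, C=4]  = -2.
Change = 18 − (-2) = 20.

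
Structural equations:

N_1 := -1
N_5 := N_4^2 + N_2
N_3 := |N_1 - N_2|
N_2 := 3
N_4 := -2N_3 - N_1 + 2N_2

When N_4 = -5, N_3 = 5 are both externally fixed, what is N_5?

The joint intervention fixes N_4 = -5, N_3 = 5, removing each variable's own equation.
N_5 = N_4^2 + N_2  [with N_4=-5, N_2=3]  = 28

28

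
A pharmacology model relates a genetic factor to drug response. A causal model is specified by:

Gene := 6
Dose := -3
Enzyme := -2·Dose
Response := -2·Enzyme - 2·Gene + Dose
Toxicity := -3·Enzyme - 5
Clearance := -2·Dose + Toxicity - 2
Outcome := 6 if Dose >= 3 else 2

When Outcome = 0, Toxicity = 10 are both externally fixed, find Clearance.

Setting Outcome = 0, Toxicity = 10 by intervention discards those variables' equations.
Clearance = -2·Dose + Toxicity - 2  [with Dose=-3, Toxicity=10]  = 14

14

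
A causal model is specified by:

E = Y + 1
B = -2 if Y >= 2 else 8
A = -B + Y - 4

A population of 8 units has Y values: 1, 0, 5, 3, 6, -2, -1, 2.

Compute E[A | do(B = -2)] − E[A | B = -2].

-2.25

Every unit gets B=-2 under the intervention. A values become -1, -2, 3, 1, 4, -4, -3, 0; E[A|do(B=-2)] = -0.25.
Conditioning on B=-2 selects the 4 unit(s) with Y ∈ {5, 3, 6, 2}. Their A values: 3, 1, 4, 0. Mean = 2.
Difference = -0.25 − 2 = -2.25.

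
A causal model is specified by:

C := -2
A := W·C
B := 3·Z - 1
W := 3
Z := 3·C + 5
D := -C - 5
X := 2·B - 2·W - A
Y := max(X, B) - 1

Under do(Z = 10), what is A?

Under do(Z=10), the mechanism Z := 3·C + 5 is discarded; Z is fixed at 10.
Since A is not a descendant of the intervened variable, it is unaffected.
A = W·C  [with W=3, C=-2]  = -6

-6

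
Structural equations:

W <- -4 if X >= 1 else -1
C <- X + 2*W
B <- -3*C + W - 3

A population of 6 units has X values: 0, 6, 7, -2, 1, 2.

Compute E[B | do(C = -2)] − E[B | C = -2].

Under do(C=-2), C's equation is replaced by C=-2 for every unit. Per-unit B: 2, -1, -1, 2, -1, -1. Mean = 0.
Observing C=-2 restricts to units where C's equation naturally yields -2: X ∈ {0, 6}. In that subpopulation B = 2, -1, mean 0.5.
Difference = 0 − 0.5 = -0.5.

-0.5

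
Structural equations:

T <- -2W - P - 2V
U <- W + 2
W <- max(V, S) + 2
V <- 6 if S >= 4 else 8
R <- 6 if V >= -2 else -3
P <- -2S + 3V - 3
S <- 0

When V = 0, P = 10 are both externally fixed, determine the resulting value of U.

4

Setting V = 0, P = 10 by intervention discards those variables' equations.
W = max(V, S) + 2  [with V=0, S=0]  = 2
U = W + 2  [with W=2]  = 4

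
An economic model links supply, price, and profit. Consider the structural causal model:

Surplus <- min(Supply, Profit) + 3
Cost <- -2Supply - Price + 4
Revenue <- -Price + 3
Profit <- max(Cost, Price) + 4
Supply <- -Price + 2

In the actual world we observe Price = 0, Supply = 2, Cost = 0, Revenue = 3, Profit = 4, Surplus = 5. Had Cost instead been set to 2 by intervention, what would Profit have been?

6

do(Cost=2) replaces the equation Cost <- -2Supply - Price + 4 with the constant Cost = 2.
Profit = max(Cost, Price) + 4  [with Cost=2, Price=0]  = 6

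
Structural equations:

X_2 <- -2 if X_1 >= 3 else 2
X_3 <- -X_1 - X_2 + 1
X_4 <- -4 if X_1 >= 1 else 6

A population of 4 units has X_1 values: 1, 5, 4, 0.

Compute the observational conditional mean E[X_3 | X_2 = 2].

-1.5

Conditioning on X_2=2 selects the 2 unit(s) with X_1 ∈ {1, 0}. Their X_3 values: -2, -1. Mean = -1.5.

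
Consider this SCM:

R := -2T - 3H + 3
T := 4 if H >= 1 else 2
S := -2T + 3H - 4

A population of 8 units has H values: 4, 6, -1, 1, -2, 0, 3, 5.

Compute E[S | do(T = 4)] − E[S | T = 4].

-5.4

The intervention sets T=4 in all 8 units regardless of H. Recomputing S per unit gives 0, 6, -15, -9, -18, -12, -3, 3; average -6.
Conditioning on T=4 selects the 5 unit(s) with H ∈ {4, 6, 1, 3, 5}. Their S values: 0, 6, -9, -3, 3. Mean = -0.6.
Difference = -6 − (-0.6) = -5.4.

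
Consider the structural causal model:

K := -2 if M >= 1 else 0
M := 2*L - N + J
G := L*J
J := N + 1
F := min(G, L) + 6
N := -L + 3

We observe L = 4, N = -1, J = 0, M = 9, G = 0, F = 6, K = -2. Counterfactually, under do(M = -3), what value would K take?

0

The intervention breaks the incoming arrows to M: M := 2*L - N + J no longer applies, and M = -3.
K = -2 if M >= 1 else 0  [with M=-3]  = 0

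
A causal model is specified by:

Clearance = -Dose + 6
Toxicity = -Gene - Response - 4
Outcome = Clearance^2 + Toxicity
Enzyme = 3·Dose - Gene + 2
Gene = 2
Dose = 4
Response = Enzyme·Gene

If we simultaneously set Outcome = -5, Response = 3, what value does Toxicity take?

Under do(Outcome = -5, Response = 3), each intervened variable's structural equation is replaced by its fixed value.
Toxicity = -Gene - Response - 4  [with Gene=2, Response=3]  = -9

-9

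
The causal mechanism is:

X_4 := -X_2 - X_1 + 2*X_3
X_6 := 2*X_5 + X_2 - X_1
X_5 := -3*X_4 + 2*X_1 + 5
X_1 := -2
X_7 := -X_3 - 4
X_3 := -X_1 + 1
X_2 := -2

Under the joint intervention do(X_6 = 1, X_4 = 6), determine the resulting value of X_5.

-17

Setting X_6 = 1, X_4 = 6 by intervention discards those variables' equations.
X_5 = -3*X_4 + 2*X_1 + 5  [with X_4=6, X_1=-2]  = -17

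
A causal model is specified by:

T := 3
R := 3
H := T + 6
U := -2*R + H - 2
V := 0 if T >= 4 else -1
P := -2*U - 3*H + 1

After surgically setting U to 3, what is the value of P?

Under do(U=3), the mechanism U := -2*R + H - 2 is discarded; U is fixed at 3.
H = T + 6  [with T=3]  = 9
P = -2*U - 3*H + 1  [with U=3, H=9]  = -32

-32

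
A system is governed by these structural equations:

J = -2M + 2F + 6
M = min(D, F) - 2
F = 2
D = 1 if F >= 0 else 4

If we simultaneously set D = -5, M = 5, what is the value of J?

Setting D = -5, M = 5 by intervention discards those variables' equations.
J = -2M + 2F + 6  [with M=5, F=2]  = 0

0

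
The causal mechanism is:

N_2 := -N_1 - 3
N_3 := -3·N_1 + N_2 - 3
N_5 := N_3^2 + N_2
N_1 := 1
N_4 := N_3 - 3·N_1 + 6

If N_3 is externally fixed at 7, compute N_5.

do(N_3=7) replaces the equation N_3 := -3·N_1 + N_2 - 3 with the constant N_3 = 7.
N_2 = -N_1 - 3  [with N_1=1]  = -4
N_5 = N_3^2 + N_2  [with N_3=7, N_2=-4]  = 45

45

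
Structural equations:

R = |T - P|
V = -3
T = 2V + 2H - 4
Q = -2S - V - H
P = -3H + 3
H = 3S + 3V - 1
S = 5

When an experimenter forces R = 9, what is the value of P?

The intervention breaks the incoming arrows to R: R = |T - P| no longer applies, and R = 9.
P is not downstream of the intervention, so its value is determined by the original equations.
H = 3S + 3V - 1  [with S=5, V=-3]  = 5
P = -3H + 3  [with H=5]  = -12

-12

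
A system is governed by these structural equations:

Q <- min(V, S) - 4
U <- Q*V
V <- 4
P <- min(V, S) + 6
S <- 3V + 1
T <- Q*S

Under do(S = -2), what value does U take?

-24

Under do(S=-2), the mechanism S <- 3V + 1 is discarded; S is fixed at -2.
Q = min(V, S) - 4  [with V=4, S=-2]  = -6
U = Q*V  [with Q=-6, V=4]  = -24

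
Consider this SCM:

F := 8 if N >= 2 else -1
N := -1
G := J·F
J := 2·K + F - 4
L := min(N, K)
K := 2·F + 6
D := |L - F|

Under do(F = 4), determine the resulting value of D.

Under do(F=4), the mechanism F := 8 if N >= 2 else -1 is discarded; F is fixed at 4.
K = 2·F + 6  [with F=4]  = 14
L = min(N, K)  [with N=-1, K=14]  = -1
D = |L - F|  [with L=-1, F=4]  = 5

5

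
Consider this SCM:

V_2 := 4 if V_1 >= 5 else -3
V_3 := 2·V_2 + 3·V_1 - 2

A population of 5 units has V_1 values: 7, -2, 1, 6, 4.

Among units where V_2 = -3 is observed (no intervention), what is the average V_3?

E[V_3|V_2=-3] averages over only the 3 units with V_2=-3 (V_1 = -2, 1, 4): V_3 = -14, -5, 4, mean -5.

-5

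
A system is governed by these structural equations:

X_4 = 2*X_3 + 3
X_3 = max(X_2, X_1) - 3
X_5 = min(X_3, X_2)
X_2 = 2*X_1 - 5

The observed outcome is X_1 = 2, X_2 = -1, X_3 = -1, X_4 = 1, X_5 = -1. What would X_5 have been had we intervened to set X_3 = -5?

-5

do(X_3=-5) replaces the equation X_3 = max(X_2, X_1) - 3 with the constant X_3 = -5.
X_2 = 2*X_1 - 5  [with X_1=2]  = -1
X_5 = min(X_3, X_2)  [with X_3=-5, X_2=-1]  = -5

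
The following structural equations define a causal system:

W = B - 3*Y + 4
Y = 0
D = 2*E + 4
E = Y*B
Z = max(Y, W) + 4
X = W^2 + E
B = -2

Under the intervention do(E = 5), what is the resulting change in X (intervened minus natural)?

Intervening sets E = 5 and removes its equation (E = Y*B).
W = B - 3*Y + 4  [with B=-2, Y=0]  = 2
X = W^2 + E  [with W=2, E=5]  = 9
Without intervention: W = B - 3*Y + 4  [with B=-2, Y=0]  = 2; E = Y*B  [with Y=0, B=-2]  = 0; X = W^2 + E  [with W=2, E=0]  = 4.
Change = 9 − 4 = 5.

5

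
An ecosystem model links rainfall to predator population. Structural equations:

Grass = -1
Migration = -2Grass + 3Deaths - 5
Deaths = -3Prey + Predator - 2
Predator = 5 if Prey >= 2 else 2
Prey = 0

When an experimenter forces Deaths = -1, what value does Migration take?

Intervening sets Deaths = -1 and removes its equation (Deaths = -3Prey + Predator - 2).
Migration = -2Grass + 3Deaths - 5  [with Grass=-1, Deaths=-1]  = -6

-6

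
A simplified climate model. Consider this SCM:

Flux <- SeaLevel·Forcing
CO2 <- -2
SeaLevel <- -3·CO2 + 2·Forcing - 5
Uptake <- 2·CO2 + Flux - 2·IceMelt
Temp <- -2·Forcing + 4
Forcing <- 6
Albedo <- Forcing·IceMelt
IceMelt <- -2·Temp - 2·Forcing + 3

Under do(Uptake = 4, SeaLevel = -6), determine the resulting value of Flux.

-36

Setting Uptake = 4, SeaLevel = -6 by intervention discards those variables' equations.
Flux = SeaLevel·Forcing  [with SeaLevel=-6, Forcing=6]  = -36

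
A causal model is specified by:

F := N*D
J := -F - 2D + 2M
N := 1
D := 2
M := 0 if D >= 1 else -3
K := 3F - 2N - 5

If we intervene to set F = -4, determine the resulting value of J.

0

Under do(F=-4), the mechanism F := N*D is discarded; F is fixed at -4.
M = 0 if D >= 1 else -3  [with D=2]  = 0
J = -F - 2D + 2M  [with F=-4, D=2, M=0]  = 0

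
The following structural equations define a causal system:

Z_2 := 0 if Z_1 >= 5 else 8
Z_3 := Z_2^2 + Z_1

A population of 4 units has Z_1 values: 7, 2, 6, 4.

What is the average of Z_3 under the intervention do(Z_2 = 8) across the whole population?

Under do(Z_2=8), Z_2's equation is replaced by Z_2=8 for every unit. Per-unit Z_3: 71, 66, 70, 68. Mean = 68.75.

68.75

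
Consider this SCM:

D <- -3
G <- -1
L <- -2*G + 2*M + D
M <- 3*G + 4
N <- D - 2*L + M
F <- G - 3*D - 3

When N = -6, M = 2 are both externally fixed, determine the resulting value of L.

Under do(N = -6, M = 2), each intervened variable's structural equation is replaced by its fixed value.
L = -2*G + 2*M + D  [with G=-1, M=2, D=-3]  = 3

3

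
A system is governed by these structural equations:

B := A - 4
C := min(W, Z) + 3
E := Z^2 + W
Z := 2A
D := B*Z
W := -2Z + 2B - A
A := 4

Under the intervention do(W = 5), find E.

69

Intervening sets W = 5 and removes its equation (W := -2Z + 2B - A).
Z = 2A  [with A=4]  = 8
E = Z^2 + W  [with Z=8, W=5]  = 69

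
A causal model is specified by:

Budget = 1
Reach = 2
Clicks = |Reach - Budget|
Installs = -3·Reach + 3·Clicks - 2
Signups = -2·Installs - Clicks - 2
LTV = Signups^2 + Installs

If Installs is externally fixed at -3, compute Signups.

Intervening sets Installs = -3 and removes its equation (Installs = -3·Reach + 3·Clicks - 2).
Clicks = |Reach - Budget|  [with Reach=2, Budget=1]  = 1
Signups = -2·Installs - Clicks - 2  [with Installs=-3, Clicks=1]  = 3

3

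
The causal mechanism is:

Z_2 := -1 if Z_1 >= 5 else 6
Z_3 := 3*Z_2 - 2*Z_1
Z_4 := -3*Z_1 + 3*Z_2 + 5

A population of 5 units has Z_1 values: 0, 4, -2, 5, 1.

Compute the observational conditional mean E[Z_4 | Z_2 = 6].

E[Z_4|Z_2=6] averages over only the 4 units with Z_2=6 (Z_1 = 0, 4, -2, 1): Z_4 = 23, 11, 29, 20, mean 20.75.

20.75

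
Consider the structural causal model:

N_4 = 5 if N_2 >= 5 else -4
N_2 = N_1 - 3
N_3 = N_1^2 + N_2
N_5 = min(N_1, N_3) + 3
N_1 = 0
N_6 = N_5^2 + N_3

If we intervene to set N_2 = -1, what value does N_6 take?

3

Under do(N_2=-1), the mechanism N_2 = N_1 - 3 is discarded; N_2 is fixed at -1.
N_3 = N_1^2 + N_2  [with N_1=0, N_2=-1]  = -1
N_5 = min(N_1, N_3) + 3  [with N_1=0, N_3=-1]  = 2
N_6 = N_5^2 + N_3  [with N_5=2, N_3=-1]  = 3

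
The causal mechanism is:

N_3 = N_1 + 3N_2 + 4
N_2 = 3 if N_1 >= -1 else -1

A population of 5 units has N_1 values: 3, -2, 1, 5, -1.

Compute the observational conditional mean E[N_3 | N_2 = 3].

Observing N_2=3 restricts to units where N_2's equation naturally yields 3: N_1 ∈ {3, 1, 5, -1}. In that subpopulation N_3 = 16, 14, 18, 12, mean 15.

15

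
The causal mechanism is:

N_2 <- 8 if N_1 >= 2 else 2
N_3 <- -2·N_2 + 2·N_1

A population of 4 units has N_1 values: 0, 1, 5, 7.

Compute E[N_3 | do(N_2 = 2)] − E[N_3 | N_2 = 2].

5.5

Under do(N_2=2), N_2's equation is replaced by N_2=2 for every unit. Per-unit N_3: -4, -2, 6, 10. Mean = 2.5.
Observing N_2=2 restricts to units where N_2's equation naturally yields 2: N_1 ∈ {0, 1}. In that subpopulation N_3 = -4, -2, mean -3.
Difference = 2.5 − (-3) = 5.5.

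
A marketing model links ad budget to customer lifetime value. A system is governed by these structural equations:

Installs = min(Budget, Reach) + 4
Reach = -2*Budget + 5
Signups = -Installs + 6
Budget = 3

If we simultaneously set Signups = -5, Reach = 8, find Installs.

7

Setting Signups = -5, Reach = 8 by intervention discards those variables' equations.
Installs = min(Budget, Reach) + 4  [with Budget=3, Reach=8]  = 7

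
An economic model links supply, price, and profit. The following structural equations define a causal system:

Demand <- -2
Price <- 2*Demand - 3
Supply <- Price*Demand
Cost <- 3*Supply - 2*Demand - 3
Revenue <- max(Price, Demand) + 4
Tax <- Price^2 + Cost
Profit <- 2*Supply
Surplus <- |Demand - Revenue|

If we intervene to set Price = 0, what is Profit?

Under do(Price=0), the mechanism Price <- 2*Demand - 3 is discarded; Price is fixed at 0.
Supply = Price*Demand  [with Price=0, Demand=-2]  = 0
Profit = 2*Supply  [with Supply=0]  = 0

0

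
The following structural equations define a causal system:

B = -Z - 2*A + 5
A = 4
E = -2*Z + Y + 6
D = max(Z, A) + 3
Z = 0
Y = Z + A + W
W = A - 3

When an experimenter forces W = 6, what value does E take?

The intervention breaks the incoming arrows to W: W = A - 3 no longer applies, and W = 6.
Y = Z + A + W  [with Z=0, A=4, W=6]  = 10
E = -2*Z + Y + 6  [with Z=0, Y=10]  = 16

16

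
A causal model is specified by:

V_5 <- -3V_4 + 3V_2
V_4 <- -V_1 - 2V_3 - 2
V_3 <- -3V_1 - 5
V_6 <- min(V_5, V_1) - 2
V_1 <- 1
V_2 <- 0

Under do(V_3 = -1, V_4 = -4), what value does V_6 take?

Setting V_3 = -1, V_4 = -4 by intervention discards those variables' equations.
V_5 = -3V_4 + 3V_2  [with V_4=-4, V_2=0]  = 12
V_6 = min(V_5, V_1) - 2  [with V_5=12, V_1=1]  = -1

-1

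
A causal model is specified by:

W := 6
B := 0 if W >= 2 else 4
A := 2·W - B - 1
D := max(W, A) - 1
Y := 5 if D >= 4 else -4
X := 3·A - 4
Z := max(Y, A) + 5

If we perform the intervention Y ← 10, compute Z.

16

Under do(Y=10), the mechanism Y := 5 if D >= 4 else -4 is discarded; Y is fixed at 10.
B = 0 if W >= 2 else 4  [with W=6]  = 0
A = 2·W - B - 1  [with W=6, B=0]  = 11
Z = max(Y, A) + 5  [with Y=10, A=11]  = 16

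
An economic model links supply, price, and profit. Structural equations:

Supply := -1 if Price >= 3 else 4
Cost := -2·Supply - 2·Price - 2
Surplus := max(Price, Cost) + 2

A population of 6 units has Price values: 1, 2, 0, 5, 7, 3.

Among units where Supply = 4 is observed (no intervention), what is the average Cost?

Observing Supply=4 restricts to units where Supply's equation naturally yields 4: Price ∈ {1, 2, 0}. In that subpopulation Cost = -12, -14, -10, mean -12.

-12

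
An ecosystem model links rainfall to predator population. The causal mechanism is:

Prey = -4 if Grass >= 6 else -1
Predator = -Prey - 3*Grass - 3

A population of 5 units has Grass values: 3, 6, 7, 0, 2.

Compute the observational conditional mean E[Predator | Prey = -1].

-7

Observing Prey=-1 restricts to units where Prey's equation naturally yields -1: Grass ∈ {3, 0, 2}. In that subpopulation Predator = -11, -2, -8, mean -7.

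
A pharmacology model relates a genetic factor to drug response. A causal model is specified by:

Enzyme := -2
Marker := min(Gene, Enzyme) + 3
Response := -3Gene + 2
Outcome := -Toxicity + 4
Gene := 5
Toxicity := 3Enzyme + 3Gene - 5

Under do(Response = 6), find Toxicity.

4

Intervening sets Response = 6 and removes its equation (Response := -3Gene + 2).
No directed path runs from Response to Toxicity, so Toxicity keeps its natural value.
Toxicity = 3Enzyme + 3Gene - 5  [with Enzyme=-2, Gene=5]  = 4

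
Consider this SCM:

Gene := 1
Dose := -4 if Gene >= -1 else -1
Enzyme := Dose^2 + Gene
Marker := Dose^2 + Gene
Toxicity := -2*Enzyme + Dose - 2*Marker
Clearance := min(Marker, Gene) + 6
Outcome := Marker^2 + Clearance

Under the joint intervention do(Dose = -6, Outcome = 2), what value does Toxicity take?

Setting Dose = -6, Outcome = 2 by intervention discards those variables' equations.
Enzyme = Dose^2 + Gene  [with Dose=-6, Gene=1]  = 37
Marker = Dose^2 + Gene  [with Dose=-6, Gene=1]  = 37
Toxicity = -2*Enzyme + Dose - 2*Marker  [with Enzyme=37, Dose=-6, Marker=37]  = -154

-154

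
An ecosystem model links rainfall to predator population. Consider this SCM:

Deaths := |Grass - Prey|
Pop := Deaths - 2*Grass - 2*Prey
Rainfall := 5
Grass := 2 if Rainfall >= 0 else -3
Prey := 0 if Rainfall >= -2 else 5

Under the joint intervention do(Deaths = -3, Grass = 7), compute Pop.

-17

The joint intervention fixes Deaths = -3, Grass = 7, removing each variable's own equation.
Prey = 0 if Rainfall >= -2 else 5  [with Rainfall=5]  = 0
Pop = Deaths - 2*Grass - 2*Prey  [with Deaths=-3, Grass=7, Prey=0]  = -17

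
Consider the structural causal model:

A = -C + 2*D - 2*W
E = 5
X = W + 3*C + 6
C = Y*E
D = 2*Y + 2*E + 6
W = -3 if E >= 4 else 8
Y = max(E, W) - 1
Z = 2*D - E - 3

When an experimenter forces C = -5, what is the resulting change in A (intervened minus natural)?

The intervention breaks the incoming arrows to C: C = Y*E no longer applies, and C = -5.
W = -3 if E >= 4 else 8  [with E=5]  = -3
Y = max(E, W) - 1  [with E=5, W=-3]  = 4
D = 2*Y + 2*E + 6  [with Y=4, E=5]  = 24
A = -C + 2*D - 2*W  [with C=-5, D=24, W=-3]  = 59
Without intervention: W = -3 if E >= 4 else 8  [with E=5]  = -3; Y = max(E, W) - 1  [with E=5, W=-3]  = 4; D = 2*Y + 2*E + 6  [with Y=4, E=5]  = 24; C = Y*E  [with Y=4, E=5]  = 20; A = -C + 2*D - 2*W  [with C=20, D=24, W=-3]  = 34.
Change = 59 − 34 = 25.

25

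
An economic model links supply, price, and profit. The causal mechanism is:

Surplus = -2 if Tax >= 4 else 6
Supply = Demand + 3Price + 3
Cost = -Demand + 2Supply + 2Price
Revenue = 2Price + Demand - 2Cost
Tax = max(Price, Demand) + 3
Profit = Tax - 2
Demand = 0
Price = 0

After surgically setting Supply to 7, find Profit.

The intervention breaks the incoming arrows to Supply: Supply = Demand + 3Price + 3 no longer applies, and Supply = 7.
Profit is not downstream of the intervention, so its value is determined by the original equations.
Tax = max(Price, Demand) + 3  [with Price=0, Demand=0]  = 3
Profit = Tax - 2  [with Tax=3]  = 1

1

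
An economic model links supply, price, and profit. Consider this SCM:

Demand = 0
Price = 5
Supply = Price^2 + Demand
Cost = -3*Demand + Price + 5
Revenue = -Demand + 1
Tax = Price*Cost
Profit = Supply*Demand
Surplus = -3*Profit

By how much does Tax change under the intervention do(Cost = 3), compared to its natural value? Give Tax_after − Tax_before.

-35

Under do(Cost=3), the mechanism Cost = -3*Demand + Price + 5 is discarded; Cost is fixed at 3.
Tax = Price*Cost  [with Price=5, Cost=3]  = 15
Without intervention: Cost = -3*Demand + Price + 5  [with Demand=0, Price=5]  = 10; Tax = Price*Cost  [with Price=5, Cost=10]  = 50.
Change = 15 − 50 = -35.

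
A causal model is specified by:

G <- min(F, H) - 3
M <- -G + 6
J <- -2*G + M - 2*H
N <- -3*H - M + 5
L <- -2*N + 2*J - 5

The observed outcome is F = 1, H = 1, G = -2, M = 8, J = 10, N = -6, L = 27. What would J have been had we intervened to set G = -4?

do(G=-4) replaces the equation G <- min(F, H) - 3 with the constant G = -4.
M = -G + 6  [with G=-4]  = 10
J = -2*G + M - 2*H  [with G=-4, M=10, H=1]  = 16

16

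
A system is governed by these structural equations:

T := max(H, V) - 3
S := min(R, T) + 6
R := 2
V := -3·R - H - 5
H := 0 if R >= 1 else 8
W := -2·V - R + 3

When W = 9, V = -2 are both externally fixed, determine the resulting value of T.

The joint intervention fixes W = 9, V = -2, removing each variable's own equation.
H = 0 if R >= 1 else 8  [with R=2]  = 0
T = max(H, V) - 3  [with H=0, V=-2]  = -3

-3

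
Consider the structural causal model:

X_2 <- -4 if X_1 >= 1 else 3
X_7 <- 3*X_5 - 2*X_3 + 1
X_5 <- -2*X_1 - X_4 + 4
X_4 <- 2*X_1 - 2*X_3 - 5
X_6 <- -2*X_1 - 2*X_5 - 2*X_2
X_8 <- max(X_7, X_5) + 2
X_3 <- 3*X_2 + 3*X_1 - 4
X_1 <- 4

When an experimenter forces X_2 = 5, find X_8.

do(X_2=5) replaces the equation X_2 <- -4 if X_1 >= 1 else 3 with the constant X_2 = 5.
X_3 = 3*X_2 + 3*X_1 - 4  [with X_2=5, X_1=4]  = 23
X_4 = 2*X_1 - 2*X_3 - 5  [with X_1=4, X_3=23]  = -43
X_5 = -2*X_1 - X_4 + 4  [with X_1=4, X_4=-43]  = 39
X_7 = 3*X_5 - 2*X_3 + 1  [with X_5=39, X_3=23]  = 72
X_8 = max(X_7, X_5) + 2  [with X_7=72, X_5=39]  = 74

74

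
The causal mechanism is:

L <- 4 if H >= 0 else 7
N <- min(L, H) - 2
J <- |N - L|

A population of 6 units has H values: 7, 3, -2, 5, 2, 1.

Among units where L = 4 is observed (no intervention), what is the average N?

Conditioning on L=4 selects the 5 unit(s) with H ∈ {7, 3, 5, 2, 1}. Their N values: 2, 1, 2, 0, -1. Mean = 0.8.

0.8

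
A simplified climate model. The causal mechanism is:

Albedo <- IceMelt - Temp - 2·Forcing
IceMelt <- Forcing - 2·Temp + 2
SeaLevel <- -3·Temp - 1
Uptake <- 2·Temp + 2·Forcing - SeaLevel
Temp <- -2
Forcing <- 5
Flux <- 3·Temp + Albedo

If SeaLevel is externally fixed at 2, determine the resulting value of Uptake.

Under do(SeaLevel=2), the mechanism SeaLevel <- -3·Temp - 1 is discarded; SeaLevel is fixed at 2.
Uptake = 2·Temp + 2·Forcing - SeaLevel  [with Temp=-2, Forcing=5, SeaLevel=2]  = 4

4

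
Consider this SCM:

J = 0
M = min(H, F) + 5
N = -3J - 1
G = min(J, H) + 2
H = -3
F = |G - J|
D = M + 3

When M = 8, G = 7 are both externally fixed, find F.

7

Under do(M = 8, G = 7), each intervened variable's structural equation is replaced by its fixed value.
F = |G - J|  [with G=7, J=0]  = 7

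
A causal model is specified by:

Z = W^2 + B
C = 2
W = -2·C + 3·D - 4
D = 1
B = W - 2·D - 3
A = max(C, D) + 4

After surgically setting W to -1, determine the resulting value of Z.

Under do(W=-1), the mechanism W = -2·C + 3·D - 4 is discarded; W is fixed at -1.
B = W - 2·D - 3  [with W=-1, D=1]  = -6
Z = W^2 + B  [with W=-1, B=-6]  = -5

-5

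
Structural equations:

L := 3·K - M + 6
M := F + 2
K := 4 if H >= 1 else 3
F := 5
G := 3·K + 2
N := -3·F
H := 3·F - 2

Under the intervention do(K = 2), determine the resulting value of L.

Under do(K=2), the mechanism K := 4 if H >= 1 else 3 is discarded; K is fixed at 2.
M = F + 2  [with F=5]  = 7
L = 3·K - M + 6  [with K=2, M=7]  = 5

5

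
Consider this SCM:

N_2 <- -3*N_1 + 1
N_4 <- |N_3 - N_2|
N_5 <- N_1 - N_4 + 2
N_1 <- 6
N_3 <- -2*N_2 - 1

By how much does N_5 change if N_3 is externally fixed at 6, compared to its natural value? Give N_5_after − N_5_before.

27

do(N_3=6) replaces the equation N_3 <- -2*N_2 - 1 with the constant N_3 = 6.
N_2 = -3*N_1 + 1  [with N_1=6]  = -17
N_4 = |N_3 - N_2|  [with N_3=6, N_2=-17]  = 23
N_5 = N_1 - N_4 + 2  [with N_1=6, N_4=23]  = -15
Without intervention: N_2 = -3*N_1 + 1  [with N_1=6]  = -17; N_3 = -2*N_2 - 1  [with N_2=-17]  = 33; N_4 = |N_3 - N_2|  [with N_3=33, N_2=-17]  = 50; N_5 = N_1 - N_4 + 2  [with N_1=6, N_4=50]  = -42.
Change = -15 − (-42) = 27.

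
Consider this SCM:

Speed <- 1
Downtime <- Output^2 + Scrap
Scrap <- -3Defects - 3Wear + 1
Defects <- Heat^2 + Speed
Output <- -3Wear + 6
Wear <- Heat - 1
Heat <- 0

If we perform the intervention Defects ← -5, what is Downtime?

100

The intervention breaks the incoming arrows to Defects: Defects <- Heat^2 + Speed no longer applies, and Defects = -5.
Wear = Heat - 1  [with Heat=0]  = -1
Scrap = -3Defects - 3Wear + 1  [with Defects=-5, Wear=-1]  = 19
Output = -3Wear + 6  [with Wear=-1]  = 9
Downtime = Output^2 + Scrap  [with Output=9, Scrap=19]  = 100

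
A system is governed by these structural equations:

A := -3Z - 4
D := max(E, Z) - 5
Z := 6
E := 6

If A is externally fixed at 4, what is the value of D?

The intervention breaks the incoming arrows to A: A := -3Z - 4 no longer applies, and A = 4.
D is not downstream of the intervention, so its value is determined by the original equations.
D = max(E, Z) - 5  [with E=6, Z=6]  = 1

1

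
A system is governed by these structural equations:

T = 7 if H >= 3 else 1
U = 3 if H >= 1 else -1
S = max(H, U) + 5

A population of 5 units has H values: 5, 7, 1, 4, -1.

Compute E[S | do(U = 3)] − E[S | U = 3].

The intervention sets U=3 in all 5 units regardless of H. Recomputing S per unit gives 10, 12, 8, 9, 8; average 9.4.
Observing U=3 restricts to units where U's equation naturally yields 3: H ∈ {5, 7, 1, 4}. In that subpopulation S = 10, 12, 8, 9, mean 9.75.
Difference = 9.4 − 9.75 = -0.35.

-0.35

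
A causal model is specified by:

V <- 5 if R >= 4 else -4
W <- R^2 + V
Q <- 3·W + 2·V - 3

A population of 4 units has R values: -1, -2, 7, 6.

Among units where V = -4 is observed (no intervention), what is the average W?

-1.5

Observing V=-4 restricts to units where V's equation naturally yields -4: R ∈ {-1, -2}. In that subpopulation W = -3, 0, mean -1.5.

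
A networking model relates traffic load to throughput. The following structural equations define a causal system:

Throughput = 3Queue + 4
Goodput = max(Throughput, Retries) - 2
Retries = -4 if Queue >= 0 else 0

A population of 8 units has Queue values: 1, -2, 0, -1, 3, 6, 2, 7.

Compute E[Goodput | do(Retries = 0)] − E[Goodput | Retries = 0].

Under do(Retries=0), Retries's equation is replaced by Retries=0 for every unit. Per-unit Goodput: 5, -2, 2, -1, 11, 20, 8, 23. Mean = 8.25.
E[Goodput|Retries=0] averages over only the 2 units with Retries=0 (Queue = -2, -1): Goodput = -2, -1, mean -1.5.
Difference = 8.25 − (-1.5) = 9.75.

9.75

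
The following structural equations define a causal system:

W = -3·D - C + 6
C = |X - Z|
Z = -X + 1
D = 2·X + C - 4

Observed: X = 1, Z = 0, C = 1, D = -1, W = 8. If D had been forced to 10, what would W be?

Intervening sets D = 10 and removes its equation (D = 2·X + C - 4).
Z = -X + 1  [with X=1]  = 0
C = |X - Z|  [with X=1, Z=0]  = 1
W = -3·D - C + 6  [with D=10, C=1]  = -25

-25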